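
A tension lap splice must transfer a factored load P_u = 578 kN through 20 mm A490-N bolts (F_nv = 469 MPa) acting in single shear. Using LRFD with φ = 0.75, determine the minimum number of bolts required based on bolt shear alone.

6 bolts

A_b = π·20²/4 = 314.2 mm².
Per-bolt design strength φR_n = 0.75 × 469 × 314.2 × 1 / 1000 = 110.5 kN.
n ≥ 578 / 110.5 = 5.231 → use 6 bolts.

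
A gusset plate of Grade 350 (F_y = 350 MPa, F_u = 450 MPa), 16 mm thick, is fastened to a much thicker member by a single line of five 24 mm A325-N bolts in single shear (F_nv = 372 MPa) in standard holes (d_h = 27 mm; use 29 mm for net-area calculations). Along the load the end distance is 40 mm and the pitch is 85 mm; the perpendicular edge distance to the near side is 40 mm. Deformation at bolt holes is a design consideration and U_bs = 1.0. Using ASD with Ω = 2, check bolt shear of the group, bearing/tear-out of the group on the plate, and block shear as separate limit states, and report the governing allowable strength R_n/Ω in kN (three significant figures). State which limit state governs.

Bolt shear: A_b = π·24²/4 = 452.4 mm²; R_n = 372 × 452.4 × 5 × 1 / 1000 = 841.4 kN → 841.4 / 2 = 421 kN.
Bearing: edge l_c = 26.5, r_n = 229 kN; interior l_c = 58, r_n = 414.7 kN; R_n = 229 + 4·414.7 = 1888 kN → 944 kN.
Block shear: A_gv = 6080, A_nv = 3992, A_nt = 408 mm²; R_n = min(0.6F_uA_nv, 0.6F_yA_gv) + U_bs·F_u·A_nt = 1261 kN → 631 kN.
Bolt shear governs: 421 kN.

421 kN (bolt shear governs)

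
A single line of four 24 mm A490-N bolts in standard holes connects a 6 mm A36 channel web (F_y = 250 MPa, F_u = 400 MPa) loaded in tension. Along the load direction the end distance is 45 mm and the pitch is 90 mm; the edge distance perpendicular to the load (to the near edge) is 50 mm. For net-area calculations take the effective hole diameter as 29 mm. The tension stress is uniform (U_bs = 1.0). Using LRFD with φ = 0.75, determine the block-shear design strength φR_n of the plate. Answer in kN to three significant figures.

277 kN

Shear plane L_v = 45 + 3·90 = 315 mm; A_gv = 315 × 6 = 1890 mm².
A_nv = (315 − 3.5·29) × 6 = 1281 mm².
A_nt = (50 − 0.5·29) × 6 = 213 mm².
0.6 F_u A_nv = 307.4 kN; 0.6 F_y A_gv = 283.5 kN → shear yielding governs the shear term.
R_n = 283.5 + 1.0 × 400 × 213 / 1000 = 368.7 kN.
Design strength φR_n = 0.75 × 368.7 = 277 kN.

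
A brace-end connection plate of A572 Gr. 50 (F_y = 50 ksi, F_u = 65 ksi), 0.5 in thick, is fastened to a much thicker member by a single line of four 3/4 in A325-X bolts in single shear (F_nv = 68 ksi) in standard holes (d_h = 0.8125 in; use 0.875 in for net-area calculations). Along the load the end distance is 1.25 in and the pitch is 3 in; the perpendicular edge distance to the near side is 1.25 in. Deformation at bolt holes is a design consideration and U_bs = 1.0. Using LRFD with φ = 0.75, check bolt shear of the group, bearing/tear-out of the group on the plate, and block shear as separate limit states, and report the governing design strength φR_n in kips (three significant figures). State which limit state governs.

90.1 kips (bolt shear governs)

Bolt shear: A_b = π·0.75²/4 = 0.4418 in²; R_n = 68 × 0.4418 × 4 × 1 = 120.2 kips → 0.75 × 120.2 = 90.1 kips.
Bearing: edge l_c = 0.8438, r_n = 32.91 kips; interior l_c = 2.188, r_n = 58.5 kips; R_n = 32.91 + 3·58.5 = 208.4 kips → 156 kips.
Block shear: A_gv = 5.125, A_nv = 3.594, A_nt = 0.4062 in²; R_n = min(0.6F_uA_nv, 0.6F_yA_gv) + U_bs·F_u·A_nt = 166.6 kips → 125 kips.
Bolt shear governs: 90.1 kips.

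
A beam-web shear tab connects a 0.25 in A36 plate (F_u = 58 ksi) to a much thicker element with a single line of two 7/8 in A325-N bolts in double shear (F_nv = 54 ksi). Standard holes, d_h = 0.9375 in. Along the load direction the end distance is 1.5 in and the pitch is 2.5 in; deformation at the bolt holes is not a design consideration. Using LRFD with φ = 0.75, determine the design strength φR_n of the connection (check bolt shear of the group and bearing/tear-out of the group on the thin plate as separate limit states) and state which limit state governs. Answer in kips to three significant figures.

42.3 kips (bearing governs)

Bolt shear: A_b = π·0.875²/4 = 0.6013 in²; R_n = 54 × 0.6013 × 2 × 2 = 129.9 kips → 0.75 × 129.9 = 97.4 kips.
Bearing (1.5 l_c t F_u ≤ 3.0 d t F_u): upper limit = 3.0·0.875·0.25·58 = 38.06 kips.
  Edge l_c = 1.5 − 0.9375/2 = 1.031 → r_n = 22.43 kips; interior l_c = 2.5 − 0.9375 = 1.562 → r_n = 33.98 kips.
  R_n,bearing = 1·22.43 + 1·33.98 = 56.41 kips → 0.75 × 56.41 = 42.3 kips.
Bearing governs: 42.3 kips.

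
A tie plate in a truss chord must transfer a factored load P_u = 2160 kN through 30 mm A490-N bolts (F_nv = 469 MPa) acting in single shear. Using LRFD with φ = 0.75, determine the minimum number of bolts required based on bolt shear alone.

9 bolts

A_b = π·30²/4 = 706.9 mm².
Per-bolt design strength φR_n = 0.75 × 469 × 706.9 × 1 / 1000 = 248.6 kN.
n ≥ 2160 / 248.6 = 8.687 → use 9 bolts.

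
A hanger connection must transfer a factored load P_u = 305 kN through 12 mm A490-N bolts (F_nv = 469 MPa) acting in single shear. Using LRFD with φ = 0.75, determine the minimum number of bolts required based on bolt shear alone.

8 bolts

A_b = π·12²/4 = 113.1 mm².
Per-bolt design strength φR_n = 0.75 × 469 × 113.1 × 1 / 1000 = 39.78 kN.
n ≥ 305 / 39.78 = 7.667 → use 8 bolts.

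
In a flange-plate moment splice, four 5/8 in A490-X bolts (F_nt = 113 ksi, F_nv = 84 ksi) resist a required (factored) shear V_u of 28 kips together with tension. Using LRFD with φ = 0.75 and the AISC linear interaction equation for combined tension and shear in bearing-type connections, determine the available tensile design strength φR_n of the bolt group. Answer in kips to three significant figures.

97.5 kips

A_b = π·0.625²/4 = 0.3068 in²; f_rv = 28 / (4 × 0.3068) = 22.82 ksi.
F'_nt = 1.3 F_nt − (F_nt / φF_nv) f_rv = 1.3·113 − (113/(0.75·84))·22.82 = 106 ksi, capped at F_nt → F'_nt = 106 ksi.
R_n = F'_nt · A_b · n = 106 × 0.3068 × 4 = 130.1 kips.
Design strength φR_n = 0.75 × 130.1 = 97.5 kips.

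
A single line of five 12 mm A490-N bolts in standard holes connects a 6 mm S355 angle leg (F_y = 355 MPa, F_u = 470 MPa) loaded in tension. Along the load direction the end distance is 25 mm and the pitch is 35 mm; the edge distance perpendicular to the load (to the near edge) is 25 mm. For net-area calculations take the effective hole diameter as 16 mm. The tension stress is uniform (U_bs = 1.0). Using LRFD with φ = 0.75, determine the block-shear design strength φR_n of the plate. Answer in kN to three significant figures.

154 kN

Shear plane L_v = 25 + 4·35 = 165 mm; A_gv = 165 × 6 = 990 mm².
A_nv = (165 − 4.5·16) × 6 = 558 mm².
A_nt = (25 − 0.5·16) × 6 = 102 mm².
0.6 F_u A_nv = 157.4 kN; 0.6 F_y A_gv = 210.9 kN → shear rupture governs the shear term.
R_n = 157.4 + 1.0 × 470 × 102 / 1000 = 205.3 kN.
Design strength φR_n = 0.75 × 205.3 = 154 kN.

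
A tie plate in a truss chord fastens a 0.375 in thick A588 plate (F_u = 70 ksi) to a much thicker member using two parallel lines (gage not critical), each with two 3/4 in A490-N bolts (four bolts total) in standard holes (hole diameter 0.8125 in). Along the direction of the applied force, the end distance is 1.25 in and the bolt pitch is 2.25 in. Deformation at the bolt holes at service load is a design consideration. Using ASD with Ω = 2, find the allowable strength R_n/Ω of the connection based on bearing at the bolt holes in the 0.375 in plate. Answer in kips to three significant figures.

71.9 kips

Per bolt r_n = 1.2 l_c t F_u ≤ 2.4 d t F_u; upper limit = 2.4 × 0.75 × 0.375 × 70 = 47.25 kips.
Edge bolt: l_c = 1.25 − 0.8125/2 = 0.8438 in → 1.2 × 0.8438 × 0.375 × 70 = 26.58 → r_n = 26.58 kips.
Interior bolts: l_c = 2.25 − 0.8125 = 1.438 in → 1.2 × 1.438 × 0.375 × 70 = 45.28 → r_n = 45.28 kips.
R_n = 2 × 26.58 + 2 × 45.28 = 143.7 kips.
Allowable strength R_n/Ω = 143.7 / 2 = 71.9 kips.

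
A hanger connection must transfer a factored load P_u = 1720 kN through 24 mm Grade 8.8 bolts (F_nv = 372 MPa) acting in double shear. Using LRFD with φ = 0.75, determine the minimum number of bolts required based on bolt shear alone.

A_b = π·24²/4 = 452.4 mm².
Per-bolt design strength φR_n = 0.75 × 372 × 452.4 × 2 / 1000 = 252.4 kN.
n ≥ 1720 / 252.4 = 6.814 → use 7 bolts.

7 bolts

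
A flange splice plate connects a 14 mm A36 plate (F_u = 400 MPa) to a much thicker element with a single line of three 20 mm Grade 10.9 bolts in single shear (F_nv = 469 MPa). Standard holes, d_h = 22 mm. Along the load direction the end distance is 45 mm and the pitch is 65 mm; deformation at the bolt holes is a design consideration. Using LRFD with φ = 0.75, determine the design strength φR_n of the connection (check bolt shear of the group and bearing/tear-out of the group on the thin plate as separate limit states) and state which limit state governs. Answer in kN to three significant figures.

332 kN (bolt shear governs)

Bolt shear: A_b = π·20²/4 = 314.2 mm²; R_n = 469 × 314.2 × 3 × 1 / 1000 = 442 kN → 0.75 × 442 = 332 kN.
Bearing (1.2 l_c t F_u ≤ 2.4 d t F_u): upper limit = 2.4·20·14·400 / 1000 = 268.8 kN.
  Edge l_c = 45 − 22/2 = 34 → r_n = 228.5 kN; interior l_c = 65 − 22 = 43 → r_n = 268.8 kN.
  R_n,bearing = 1·228.5 + 2·268.8 = 766.1 kN → 0.75 × 766.1 = 575 kN.
Bolt shear governs: 332 kN.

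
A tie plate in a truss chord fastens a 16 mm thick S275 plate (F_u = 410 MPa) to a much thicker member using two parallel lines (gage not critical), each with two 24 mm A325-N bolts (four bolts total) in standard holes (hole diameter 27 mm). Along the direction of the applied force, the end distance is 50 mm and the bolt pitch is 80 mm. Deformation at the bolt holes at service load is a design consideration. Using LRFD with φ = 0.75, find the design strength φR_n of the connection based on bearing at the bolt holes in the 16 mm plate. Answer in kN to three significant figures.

998 kN

Per bolt r_n = 1.2 l_c t F_u ≤ 2.4 d t F_u; upper limit = 2.4 × 24 × 16 × 410 / 1000 = 377.9 kN.
Edge bolt: l_c = 50 − 27/2 = 36.5 mm → 1.2 × 36.5 × 16 × 410 / 1000 = 287.3 → r_n = 287.3 kN.
Interior bolts: l_c = 80 − 27 = 53 mm → 1.2 × 53 × 16 × 410 / 1000 = 417.2 → r_n = 377.9 kN.
R_n = 2 × 287.3 + 2 × 377.9 = 1330 kN.
Design strength φR_n = 0.75 × 1330 = 998 kN.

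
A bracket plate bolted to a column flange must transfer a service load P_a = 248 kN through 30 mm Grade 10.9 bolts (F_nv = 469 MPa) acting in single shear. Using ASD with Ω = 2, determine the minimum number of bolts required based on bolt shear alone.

A_b = π·30²/4 = 706.9 mm².
Per-bolt allowable strength R_n/Ω = 469 × 706.9 × 1 / 1000 / 2 = 165.8 kN.
n ≥ 248 / 165.8 = 1.496 → use 2 bolts.

2 bolts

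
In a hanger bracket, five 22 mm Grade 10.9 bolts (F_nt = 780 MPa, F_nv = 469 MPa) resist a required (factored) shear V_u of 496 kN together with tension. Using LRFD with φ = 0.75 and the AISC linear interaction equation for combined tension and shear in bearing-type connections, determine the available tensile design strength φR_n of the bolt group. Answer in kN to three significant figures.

621 kN

A_b = π·22²/4 = 380.1 mm²; f_rv = 496 × 1000 / (5 × 380.1) = 261 MPa.
F'_nt = 1.3 F_nt − (F_nt / φF_nv) f_rv = 1.3·780 − (780/(0.75·469))·261 = 435.3 MPa, capped at F_nt → F'_nt = 435.3 MPa.
R_n = F'_nt · A_b · n = 435.3 × 380.1 × 5 / 1000 = 827.4 kN.
Design strength φR_n = 0.75 × 827.4 = 621 kN.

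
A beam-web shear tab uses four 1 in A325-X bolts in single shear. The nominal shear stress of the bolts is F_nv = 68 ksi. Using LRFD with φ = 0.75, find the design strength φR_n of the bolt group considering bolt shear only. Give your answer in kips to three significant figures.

A_b = π × 1² / 4 = 0.7854 in².
R_n = F_nv · A_b · n · n_s = 68 × 0.7854 × 4 × 1 = 213.6 kips.
Design strength φR_n = 0.75 × 213.6 = 160 kips.

160 kips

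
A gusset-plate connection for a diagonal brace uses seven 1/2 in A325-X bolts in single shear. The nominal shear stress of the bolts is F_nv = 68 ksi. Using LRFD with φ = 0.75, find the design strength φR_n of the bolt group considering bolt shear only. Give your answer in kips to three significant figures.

70.1 kips

A_b = π × 0.5² / 4 = 0.1963 in².
R_n = F_nv · A_b · n · n_s = 68 × 0.1963 × 7 × 1 = 93.46 kips.
Design strength φR_n = 0.75 × 93.46 = 70.1 kips.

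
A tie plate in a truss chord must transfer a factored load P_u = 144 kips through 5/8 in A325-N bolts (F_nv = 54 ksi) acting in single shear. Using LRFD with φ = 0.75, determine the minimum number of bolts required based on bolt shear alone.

12 bolts

A_b = π·0.625²/4 = 0.3068 in².
Per-bolt design strength φR_n = 0.75 × 54 × 0.3068 × 1 = 12.43 kips.
n ≥ 144 / 12.43 = 11.59 → use 12 bolts.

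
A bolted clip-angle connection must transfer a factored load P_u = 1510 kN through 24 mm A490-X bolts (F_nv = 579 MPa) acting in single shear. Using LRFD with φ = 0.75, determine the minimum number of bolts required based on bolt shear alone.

8 bolts

A_b = π·24²/4 = 452.4 mm².
Per-bolt design strength φR_n = 0.75 × 579 × 452.4 × 1 / 1000 = 196.5 kN.
n ≥ 1510 / 196.5 = 7.686 → use 8 bolts.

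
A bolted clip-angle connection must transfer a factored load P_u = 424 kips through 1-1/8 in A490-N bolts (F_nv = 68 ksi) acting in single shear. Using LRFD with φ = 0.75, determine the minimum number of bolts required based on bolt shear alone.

A_b = π·1.125²/4 = 0.994 in².
Per-bolt design strength φR_n = 0.75 × 68 × 0.994 × 1 = 50.69 kips.
n ≥ 424 / 50.69 = 8.364 → use 9 bolts.

9 bolts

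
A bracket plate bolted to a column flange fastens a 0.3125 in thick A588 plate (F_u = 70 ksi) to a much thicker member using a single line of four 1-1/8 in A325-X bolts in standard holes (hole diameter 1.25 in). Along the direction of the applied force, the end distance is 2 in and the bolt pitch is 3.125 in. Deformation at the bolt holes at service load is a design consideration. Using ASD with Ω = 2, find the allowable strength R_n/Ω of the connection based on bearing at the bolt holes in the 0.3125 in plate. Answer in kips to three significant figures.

91.9 kips

Per bolt r_n = 1.2 l_c t F_u ≤ 2.4 d t F_u; upper limit = 2.4 × 1.125 × 0.3125 × 70 = 59.06 kips.
Edge bolt: l_c = 2 − 1.25/2 = 1.375 in → 1.2 × 1.375 × 0.3125 × 70 = 36.09 → r_n = 36.09 kips.
Interior bolts: l_c = 3.125 − 1.25 = 1.875 in → 1.2 × 1.875 × 0.3125 × 70 = 49.22 → r_n = 49.22 kips.
R_n = 1 × 36.09 + 3 × 49.22 = 183.8 kips.
Allowable strength R_n/Ω = 183.8 / 2 = 91.9 kips.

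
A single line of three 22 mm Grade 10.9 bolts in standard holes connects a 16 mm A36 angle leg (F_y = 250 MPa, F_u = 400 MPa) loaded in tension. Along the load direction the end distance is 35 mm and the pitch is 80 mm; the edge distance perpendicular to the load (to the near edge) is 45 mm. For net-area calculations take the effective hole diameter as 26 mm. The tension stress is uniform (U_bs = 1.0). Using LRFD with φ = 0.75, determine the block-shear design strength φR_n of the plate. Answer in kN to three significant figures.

505 kN

Shear plane L_v = 35 + 2·80 = 195 mm; A_gv = 195 × 16 = 3120 mm².
A_nv = (195 − 2.5·26) × 16 = 2080 mm².
A_nt = (45 − 0.5·26) × 16 = 512 mm².
0.6 F_u A_nv = 499.2 kN; 0.6 F_y A_gv = 468 kN → shear yielding governs the shear term.
R_n = 468 + 1.0 × 400 × 512 / 1000 = 672.8 kN.
Design strength φR_n = 0.75 × 672.8 = 505 kN.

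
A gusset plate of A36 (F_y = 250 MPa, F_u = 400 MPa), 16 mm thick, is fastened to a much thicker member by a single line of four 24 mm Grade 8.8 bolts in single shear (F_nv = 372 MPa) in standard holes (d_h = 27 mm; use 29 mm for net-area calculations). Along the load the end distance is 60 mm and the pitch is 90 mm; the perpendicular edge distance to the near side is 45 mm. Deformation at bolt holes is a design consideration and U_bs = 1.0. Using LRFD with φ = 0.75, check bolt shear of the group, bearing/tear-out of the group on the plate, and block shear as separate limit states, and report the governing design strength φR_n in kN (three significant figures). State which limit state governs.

505 kN (bolt shear governs)

Bolt shear: A_b = π·24²/4 = 452.4 mm²; R_n = 372 × 452.4 × 4 × 1 / 1000 = 673.2 kN → 0.75 × 673.2 = 505 kN.
Bearing: edge l_c = 46.5, r_n = 357.1 kN; interior l_c = 63, r_n = 368.6 kN; R_n = 357.1 + 3·368.6 = 1463 kN → 1100 kN.
Block shear: A_gv = 5280, A_nv = 3656, A_nt = 488 mm²; R_n = min(0.6F_uA_nv, 0.6F_yA_gv) + U_bs·F_u·A_nt = 987.2 kN → 740 kN.
Bolt shear governs: 505 kN.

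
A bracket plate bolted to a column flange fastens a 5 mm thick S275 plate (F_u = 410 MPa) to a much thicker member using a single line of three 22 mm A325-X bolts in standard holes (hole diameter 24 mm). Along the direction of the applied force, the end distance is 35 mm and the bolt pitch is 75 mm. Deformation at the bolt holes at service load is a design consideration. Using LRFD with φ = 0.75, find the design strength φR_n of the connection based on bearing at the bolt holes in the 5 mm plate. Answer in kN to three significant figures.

Per bolt r_n = 1.2 l_c t F_u ≤ 2.4 d t F_u; upper limit = 2.4 × 22 × 5 × 410 / 1000 = 108.2 kN.
Edge bolt: l_c = 35 − 24/2 = 23 mm → 1.2 × 23 × 5 × 410 / 1000 = 56.58 → r_n = 56.58 kN.
Interior bolts: l_c = 75 − 24 = 51 mm → 1.2 × 51 × 5 × 410 / 1000 = 125.5 → r_n = 108.2 kN.
R_n = 1 × 56.58 + 2 × 108.2 = 273.1 kN.
Design strength φR_n = 0.75 × 273.1 = 205 kN.

205 kN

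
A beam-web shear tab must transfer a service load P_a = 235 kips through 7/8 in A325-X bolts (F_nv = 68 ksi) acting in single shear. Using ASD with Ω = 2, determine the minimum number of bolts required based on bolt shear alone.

12 bolts

A_b = π·0.875²/4 = 0.6013 in².
Per-bolt allowable strength R_n/Ω = 68 × 0.6013 × 1 / 2 = 20.44 kips.
n ≥ 235 / 20.44 = 11.49 → use 12 bolts.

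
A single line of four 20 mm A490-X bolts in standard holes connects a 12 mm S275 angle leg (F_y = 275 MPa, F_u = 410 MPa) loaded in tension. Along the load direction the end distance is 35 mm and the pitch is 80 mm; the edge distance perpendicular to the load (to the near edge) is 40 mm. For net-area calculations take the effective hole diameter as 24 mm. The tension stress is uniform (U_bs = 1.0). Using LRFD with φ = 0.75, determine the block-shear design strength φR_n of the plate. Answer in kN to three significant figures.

512 kN

Shear plane L_v = 35 + 3·80 = 275 mm; A_gv = 275 × 12 = 3300 mm².
A_nv = (275 − 3.5·24) × 12 = 2292 mm².
A_nt = (40 − 0.5·24) × 12 = 336 mm².
0.6 F_u A_nv = 563.8 kN; 0.6 F_y A_gv = 544.5 kN → shear yielding governs the shear term.
R_n = 544.5 + 1.0 × 410 × 336 / 1000 = 682.3 kN.
Design strength φR_n = 0.75 × 682.3 = 512 kN.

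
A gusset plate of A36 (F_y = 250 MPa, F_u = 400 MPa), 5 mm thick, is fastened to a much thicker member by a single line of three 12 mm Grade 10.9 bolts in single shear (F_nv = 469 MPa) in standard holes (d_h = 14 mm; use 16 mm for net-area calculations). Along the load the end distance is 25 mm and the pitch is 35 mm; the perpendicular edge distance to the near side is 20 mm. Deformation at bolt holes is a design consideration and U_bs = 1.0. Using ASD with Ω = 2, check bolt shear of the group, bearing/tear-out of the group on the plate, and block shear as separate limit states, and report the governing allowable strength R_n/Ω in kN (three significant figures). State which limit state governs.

45 kN (block shear governs)

Bolt shear: A_b = π·12²/4 = 113.1 mm²; R_n = 469 × 113.1 × 3 × 1 / 1000 = 159.1 kN → 159.1 / 2 = 79.6 kN.
Bearing: edge l_c = 18, r_n = 43.2 kN; interior l_c = 21, r_n = 50.4 kN; R_n = 43.2 + 2·50.4 = 144 kN → 72 kN.
Block shear: A_gv = 475, A_nv = 275, A_nt = 60 mm²; R_n = min(0.6F_uA_nv, 0.6F_yA_gv) + U_bs·F_u·A_nt = 90 kN → 45 kN.
Block shear governs: 45 kN.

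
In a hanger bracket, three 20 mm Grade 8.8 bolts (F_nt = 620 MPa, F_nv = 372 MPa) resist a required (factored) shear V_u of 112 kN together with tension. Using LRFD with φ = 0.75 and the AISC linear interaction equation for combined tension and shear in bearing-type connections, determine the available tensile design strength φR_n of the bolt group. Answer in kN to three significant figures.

383 kN

A_b = π·20²/4 = 314.2 mm²; f_rv = 112 × 1000 / (3 × 314.2) = 118.8 MPa.
F'_nt = 1.3 F_nt − (F_nt / φF_nv) f_rv = 1.3·620 − (620/(0.75·372))·118.8 = 541.9 MPa, capped at F_nt → F'_nt = 541.9 MPa.
R_n = F'_nt · A_b · n = 541.9 × 314.2 × 3 / 1000 = 510.7 kN.
Design strength φR_n = 0.75 × 510.7 = 383 kN.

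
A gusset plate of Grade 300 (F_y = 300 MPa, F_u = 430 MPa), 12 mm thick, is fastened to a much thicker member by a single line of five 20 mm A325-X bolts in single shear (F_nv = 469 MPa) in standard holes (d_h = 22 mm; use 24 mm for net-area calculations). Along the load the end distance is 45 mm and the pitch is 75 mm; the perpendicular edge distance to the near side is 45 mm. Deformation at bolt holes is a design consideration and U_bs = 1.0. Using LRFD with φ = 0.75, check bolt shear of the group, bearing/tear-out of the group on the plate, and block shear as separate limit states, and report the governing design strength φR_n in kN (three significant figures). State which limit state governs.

Bolt shear: A_b = π·20²/4 = 314.2 mm²; R_n = 469 × 314.2 × 5 × 1 / 1000 = 736.7 kN → 0.75 × 736.7 = 553 kN.
Bearing: edge l_c = 34, r_n = 210.5 kN; interior l_c = 53, r_n = 247.7 kN; R_n = 210.5 + 4·247.7 = 1201 kN → 901 kN.
Block shear: A_gv = 4140, A_nv = 2844, A_nt = 396 mm²; R_n = min(0.6F_uA_nv, 0.6F_yA_gv) + U_bs·F_u·A_nt = 904 kN → 678 kN.
Bolt shear governs: 553 kN.

553 kN (bolt shear governs)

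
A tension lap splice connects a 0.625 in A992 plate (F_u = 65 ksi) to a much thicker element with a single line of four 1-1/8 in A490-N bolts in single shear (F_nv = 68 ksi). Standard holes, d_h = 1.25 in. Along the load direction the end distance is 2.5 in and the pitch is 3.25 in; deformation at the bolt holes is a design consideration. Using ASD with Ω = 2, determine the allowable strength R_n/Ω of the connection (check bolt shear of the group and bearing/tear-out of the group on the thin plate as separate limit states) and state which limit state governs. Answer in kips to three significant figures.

135 kips (bolt shear governs)

Bolt shear: A_b = π·1.125²/4 = 0.994 in²; R_n = 68 × 0.994 × 4 × 1 = 270.4 kips → 270.4 / 2 = 135 kips.
Bearing (1.2 l_c t F_u ≤ 2.4 d t F_u): upper limit = 2.4·1.125·0.625·65 = 109.7 kips.
  Edge l_c = 2.5 − 1.25/2 = 1.875 → r_n = 91.41 kips; interior l_c = 3.25 − 1.25 = 2 → r_n = 97.5 kips.
  R_n,bearing = 1·91.41 + 3·97.5 = 383.9 kips → 383.9 / 2 = 192 kips.
Bolt shear governs: 135 kips.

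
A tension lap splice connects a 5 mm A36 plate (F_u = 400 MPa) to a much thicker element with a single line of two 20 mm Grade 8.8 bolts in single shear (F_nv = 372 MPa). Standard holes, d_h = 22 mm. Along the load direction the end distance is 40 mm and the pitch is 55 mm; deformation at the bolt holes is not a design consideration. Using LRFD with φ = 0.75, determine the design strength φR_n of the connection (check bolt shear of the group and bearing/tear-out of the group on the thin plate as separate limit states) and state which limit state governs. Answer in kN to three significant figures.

140 kN (bearing governs)

Bolt shear: A_b = π·20²/4 = 314.2 mm²; R_n = 372 × 314.2 × 2 × 1 / 1000 = 233.7 kN → 0.75 × 233.7 = 175 kN.
Bearing (1.5 l_c t F_u ≤ 3.0 d t F_u): upper limit = 3.0·20·5·400 / 1000 = 120 kN.
  Edge l_c = 40 − 22/2 = 29 → r_n = 87 kN; interior l_c = 55 − 22 = 33 → r_n = 99 kN.
  R_n,bearing = 1·87 + 1·99 = 186 kN → 0.75 × 186 = 140 kN.
Bearing governs: 140 kN.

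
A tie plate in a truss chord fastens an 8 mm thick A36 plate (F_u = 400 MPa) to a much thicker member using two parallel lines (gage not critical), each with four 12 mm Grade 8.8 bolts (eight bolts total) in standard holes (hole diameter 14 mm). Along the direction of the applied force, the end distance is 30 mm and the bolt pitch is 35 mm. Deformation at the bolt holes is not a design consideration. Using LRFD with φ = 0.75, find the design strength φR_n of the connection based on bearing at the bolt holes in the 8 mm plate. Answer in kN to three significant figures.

619 kN

Per bolt r_n = 1.5 l_c t F_u ≤ 3.0 d t F_u; upper limit = 3.0 × 12 × 8 × 400 / 1000 = 115.2 kN.
Edge bolt: l_c = 30 − 14/2 = 23 mm → 1.5 × 23 × 8 × 400 / 1000 = 110.4 → r_n = 110.4 kN.
Interior bolts: l_c = 35 − 14 = 21 mm → 1.5 × 21 × 8 × 400 / 1000 = 100.8 → r_n = 100.8 kN.
R_n = 2 × 110.4 + 6 × 100.8 = 825.6 kN.
Design strength φR_n = 0.75 × 825.6 = 619 kN.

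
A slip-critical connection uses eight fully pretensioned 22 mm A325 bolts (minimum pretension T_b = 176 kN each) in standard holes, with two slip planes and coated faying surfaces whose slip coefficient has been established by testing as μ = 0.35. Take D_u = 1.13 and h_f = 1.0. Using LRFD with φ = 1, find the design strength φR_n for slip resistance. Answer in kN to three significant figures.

1110 kN

R_n = μ · D_u · h_f · T_b · n_s · n_b = 0.35 × 1.13 × 1.0 × 176 × 2 × 8 = 1114 kN.
Design strength φR_n = 1 × 1114 = 1110 kN.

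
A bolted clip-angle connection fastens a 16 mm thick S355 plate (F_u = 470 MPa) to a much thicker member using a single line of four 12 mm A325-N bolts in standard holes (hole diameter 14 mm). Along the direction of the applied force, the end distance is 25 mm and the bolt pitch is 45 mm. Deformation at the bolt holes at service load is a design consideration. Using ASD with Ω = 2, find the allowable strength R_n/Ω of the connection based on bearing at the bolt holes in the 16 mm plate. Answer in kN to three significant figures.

Per bolt r_n = 1.2 l_c t F_u ≤ 2.4 d t F_u; upper limit = 2.4 × 12 × 16 × 470 / 1000 = 216.6 kN.
Edge bolt: l_c = 25 − 14/2 = 18 mm → 1.2 × 18 × 16 × 470 / 1000 = 162.4 → r_n = 162.4 kN.
Interior bolts: l_c = 45 − 14 = 31 mm → 1.2 × 31 × 16 × 470 / 1000 = 279.7 → r_n = 216.6 kN.
R_n = 1 × 162.4 + 3 × 216.6 = 812.2 kN.
Allowable strength R_n/Ω = 812.2 / 2 = 406 kN.

406 kN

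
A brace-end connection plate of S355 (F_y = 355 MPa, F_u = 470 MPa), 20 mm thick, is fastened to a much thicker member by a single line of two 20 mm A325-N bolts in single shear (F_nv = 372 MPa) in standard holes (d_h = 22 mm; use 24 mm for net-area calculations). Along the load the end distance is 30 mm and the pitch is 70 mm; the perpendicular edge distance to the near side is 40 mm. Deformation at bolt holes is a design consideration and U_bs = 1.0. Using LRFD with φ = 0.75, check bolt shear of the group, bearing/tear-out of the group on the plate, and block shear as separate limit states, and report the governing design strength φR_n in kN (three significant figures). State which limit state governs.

Bolt shear: A_b = π·20²/4 = 314.2 mm²; R_n = 372 × 314.2 × 2 × 1 / 1000 = 233.7 kN → 0.75 × 233.7 = 175 kN.
Bearing: edge l_c = 19, r_n = 214.3 kN; interior l_c = 48, r_n = 451.2 kN; R_n = 214.3 + 1·451.2 = 665.5 kN → 499 kN.
Block shear: A_gv = 2000, A_nv = 1280, A_nt = 560 mm²; R_n = min(0.6F_uA_nv, 0.6F_yA_gv) + U_bs·F_u·A_nt = 624.2 kN → 468 kN.
Bolt shear governs: 175 kN.

175 kN (bolt shear governs)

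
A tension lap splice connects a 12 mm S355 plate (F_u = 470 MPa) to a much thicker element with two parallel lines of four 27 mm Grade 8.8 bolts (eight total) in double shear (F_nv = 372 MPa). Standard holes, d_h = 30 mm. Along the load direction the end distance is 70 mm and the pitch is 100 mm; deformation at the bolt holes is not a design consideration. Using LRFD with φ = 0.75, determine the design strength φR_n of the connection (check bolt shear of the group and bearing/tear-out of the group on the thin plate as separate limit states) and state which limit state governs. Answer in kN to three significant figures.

Bolt shear: A_b = π·27²/4 = 572.6 mm²; R_n = 372 × 572.6 × 8 × 2 / 1000 = 3408 kN → 0.75 × 3408 = 2560 kN.
Bearing (1.5 l_c t F_u ≤ 3.0 d t F_u): upper limit = 3.0·27·12·470 / 1000 = 456.8 kN.
  Edge l_c = 70 − 30/2 = 55 → r_n = 456.8 kN; interior l_c = 100 − 30 = 70 → r_n = 456.8 kN.
  R_n,bearing = 2·456.8 + 6·456.8 = 3655 kN → 0.75 × 3655 = 2740 kN.
Bolt shear governs: 2560 kN.

2560 kN (bolt shear governs)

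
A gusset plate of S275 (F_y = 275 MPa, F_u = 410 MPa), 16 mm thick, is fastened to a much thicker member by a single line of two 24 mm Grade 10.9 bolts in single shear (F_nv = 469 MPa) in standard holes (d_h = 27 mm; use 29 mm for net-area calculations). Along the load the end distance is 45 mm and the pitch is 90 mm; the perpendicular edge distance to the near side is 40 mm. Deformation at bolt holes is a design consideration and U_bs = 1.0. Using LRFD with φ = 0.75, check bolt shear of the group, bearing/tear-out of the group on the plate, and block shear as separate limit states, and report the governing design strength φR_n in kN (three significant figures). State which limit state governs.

318 kN (bolt shear governs)

Bolt shear: A_b = π·24²/4 = 452.4 mm²; R_n = 469 × 452.4 × 2 × 1 / 1000 = 424.3 kN → 0.75 × 424.3 = 318 kN.
Bearing: edge l_c = 31.5, r_n = 248 kN; interior l_c = 63, r_n = 377.9 kN; R_n = 248 + 1·377.9 = 625.8 kN → 469 kN.
Block shear: A_gv = 2160, A_nv = 1464, A_nt = 408 mm²; R_n = min(0.6F_uA_nv, 0.6F_yA_gv) + U_bs·F_u·A_nt = 523.7 kN → 393 kN.
Bolt shear governs: 318 kN.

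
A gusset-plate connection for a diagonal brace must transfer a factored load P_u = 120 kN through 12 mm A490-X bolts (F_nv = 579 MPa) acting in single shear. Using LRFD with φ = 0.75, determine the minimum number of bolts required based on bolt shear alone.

3 bolts

A_b = π·12²/4 = 113.1 mm².
Per-bolt design strength φR_n = 0.75 × 579 × 113.1 × 1 / 1000 = 49.11 kN.
n ≥ 120 / 49.11 = 2.443 → use 3 bolts.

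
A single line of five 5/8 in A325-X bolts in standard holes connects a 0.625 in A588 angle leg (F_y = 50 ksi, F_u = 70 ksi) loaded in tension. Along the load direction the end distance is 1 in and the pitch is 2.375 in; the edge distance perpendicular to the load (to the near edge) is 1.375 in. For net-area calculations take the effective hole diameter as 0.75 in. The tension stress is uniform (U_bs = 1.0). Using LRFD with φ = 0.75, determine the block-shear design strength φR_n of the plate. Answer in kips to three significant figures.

173 kips

Shear plane L_v = 1 + 4·2.375 = 10.5 in; A_gv = 10.5 × 0.625 = 6.562 in².
A_nv = (10.5 − 4.5·0.75) × 0.625 = 4.453 in².
A_nt = (1.375 − 0.5·0.75) × 0.625 = 0.625 in².
0.6 F_u A_nv = 187 kips; 0.6 F_y A_gv = 196.9 kips → shear rupture governs the shear term.
R_n = 187 + 1.0 × 70 × 0.625 = 230.8 kips.
Design strength φR_n = 0.75 × 230.8 = 173 kips.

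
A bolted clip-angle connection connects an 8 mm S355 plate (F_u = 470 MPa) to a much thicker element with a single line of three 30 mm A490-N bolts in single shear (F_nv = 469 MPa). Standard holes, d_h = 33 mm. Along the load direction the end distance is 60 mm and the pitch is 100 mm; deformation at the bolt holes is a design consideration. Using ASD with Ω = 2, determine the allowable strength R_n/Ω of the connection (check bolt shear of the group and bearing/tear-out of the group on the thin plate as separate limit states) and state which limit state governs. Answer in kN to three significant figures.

369 kN (bearing governs)

Bolt shear: A_b = π·30²/4 = 706.9 mm²; R_n = 469 × 706.9 × 3 × 1 / 1000 = 994.5 kN → 994.5 / 2 = 497 kN.
Bearing (1.2 l_c t F_u ≤ 2.4 d t F_u): upper limit = 2.4·30·8·470 / 1000 = 270.7 kN.
  Edge l_c = 60 − 33/2 = 43.5 → r_n = 196.3 kN; interior l_c = 100 − 33 = 67 → r_n = 270.7 kN.
  R_n,bearing = 1·196.3 + 2·270.7 = 737.7 kN → 737.7 / 2 = 369 kN.
Bearing governs: 369 kN.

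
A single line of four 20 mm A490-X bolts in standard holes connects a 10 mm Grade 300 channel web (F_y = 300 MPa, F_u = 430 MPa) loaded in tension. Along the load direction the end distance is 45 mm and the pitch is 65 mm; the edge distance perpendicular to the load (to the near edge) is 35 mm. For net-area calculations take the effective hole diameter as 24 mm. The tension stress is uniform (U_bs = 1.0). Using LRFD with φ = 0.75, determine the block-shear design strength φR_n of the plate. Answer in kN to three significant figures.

376 kN

Shear plane L_v = 45 + 3·65 = 240 mm; A_gv = 240 × 10 = 2400 mm².
A_nv = (240 − 3.5·24) × 10 = 1560 mm².
A_nt = (35 − 0.5·24) × 10 = 230 mm².
0.6 F_u A_nv = 402.5 kN; 0.6 F_y A_gv = 432 kN → shear rupture governs the shear term.
R_n = 402.5 + 1.0 × 430 × 230 / 1000 = 501.4 kN.
Design strength φR_n = 0.75 × 501.4 = 376 kN.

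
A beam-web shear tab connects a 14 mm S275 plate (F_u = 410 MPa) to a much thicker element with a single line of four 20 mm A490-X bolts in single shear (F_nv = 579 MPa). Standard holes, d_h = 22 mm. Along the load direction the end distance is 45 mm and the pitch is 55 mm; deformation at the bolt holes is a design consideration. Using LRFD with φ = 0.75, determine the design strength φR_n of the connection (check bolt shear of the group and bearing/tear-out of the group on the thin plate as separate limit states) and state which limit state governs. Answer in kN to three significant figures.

Bolt shear: A_b = π·20²/4 = 314.2 mm²; R_n = 579 × 314.2 × 4 × 1 / 1000 = 727.6 kN → 0.75 × 727.6 = 546 kN.
Bearing (1.2 l_c t F_u ≤ 2.4 d t F_u): upper limit = 2.4·20·14·410 / 1000 = 275.5 kN.
  Edge l_c = 45 − 22/2 = 34 → r_n = 234.2 kN; interior l_c = 55 − 22 = 33 → r_n = 227.3 kN.
  R_n,bearing = 1·234.2 + 3·227.3 = 916.1 kN → 0.75 × 916.1 = 687 kN.
Bolt shear governs: 546 kN.

546 kN (bolt shear governs)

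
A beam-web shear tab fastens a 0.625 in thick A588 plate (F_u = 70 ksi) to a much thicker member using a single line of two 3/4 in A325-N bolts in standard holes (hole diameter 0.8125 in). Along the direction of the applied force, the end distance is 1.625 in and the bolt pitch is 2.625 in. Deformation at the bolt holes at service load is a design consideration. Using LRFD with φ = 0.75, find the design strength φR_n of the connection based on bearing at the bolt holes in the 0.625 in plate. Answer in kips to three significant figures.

Per bolt r_n = 1.2 l_c t F_u ≤ 2.4 d t F_u; upper limit = 2.4 × 0.75 × 0.625 × 70 = 78.75 kips.
Edge bolt: l_c = 1.625 − 0.8125/2 = 1.219 in → 1.2 × 1.219 × 0.625 × 70 = 63.98 → r_n = 63.98 kips.
Interior bolts: l_c = 2.625 − 0.8125 = 1.812 in → 1.2 × 1.812 × 0.625 × 70 = 95.16 → r_n = 78.75 kips.
R_n = 1 × 63.98 + 1 × 78.75 = 142.7 kips.
Design strength φR_n = 0.75 × 142.7 = 107 kips.

107 kips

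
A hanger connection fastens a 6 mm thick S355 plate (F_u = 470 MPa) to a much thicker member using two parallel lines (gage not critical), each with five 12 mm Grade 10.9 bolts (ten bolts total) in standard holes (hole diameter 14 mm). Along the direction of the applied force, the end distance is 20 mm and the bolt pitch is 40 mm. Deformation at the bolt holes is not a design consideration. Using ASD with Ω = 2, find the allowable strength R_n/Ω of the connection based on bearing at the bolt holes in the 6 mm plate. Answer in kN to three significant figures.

461 kN

Per bolt r_n = 1.5 l_c t F_u ≤ 3.0 d t F_u; upper limit = 3.0 × 12 × 6 × 470 / 1000 = 101.5 kN.
Edge bolt: l_c = 20 − 14/2 = 13 mm → 1.5 × 13 × 6 × 470 / 1000 = 54.99 → r_n = 54.99 kN.
Interior bolts: l_c = 40 − 14 = 26 mm → 1.5 × 26 × 6 × 470 / 1000 = 110 → r_n = 101.5 kN.
R_n = 2 × 54.99 + 8 × 101.5 = 922.1 kN.
Allowable strength R_n/Ω = 922.1 / 2 = 461 kN.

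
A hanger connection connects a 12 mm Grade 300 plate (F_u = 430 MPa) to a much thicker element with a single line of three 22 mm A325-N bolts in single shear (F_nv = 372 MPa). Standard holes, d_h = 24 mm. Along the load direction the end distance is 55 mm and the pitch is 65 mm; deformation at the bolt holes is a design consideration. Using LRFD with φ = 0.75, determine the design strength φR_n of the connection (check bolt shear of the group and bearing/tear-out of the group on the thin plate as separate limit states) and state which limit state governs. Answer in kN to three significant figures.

318 kN (bolt shear governs)

Bolt shear: A_b = π·22²/4 = 380.1 mm²; R_n = 372 × 380.1 × 3 × 1 / 1000 = 424.2 kN → 0.75 × 424.2 = 318 kN.
Bearing (1.2 l_c t F_u ≤ 2.4 d t F_u): upper limit = 2.4·22·12·430 / 1000 = 272.4 kN.
  Edge l_c = 55 − 24/2 = 43 → r_n = 266.3 kN; interior l_c = 65 − 24 = 41 → r_n = 253.9 kN.
  R_n,bearing = 1·266.3 + 2·253.9 = 774 kN → 0.75 × 774 = 580 kN.
Bolt shear governs: 318 kN.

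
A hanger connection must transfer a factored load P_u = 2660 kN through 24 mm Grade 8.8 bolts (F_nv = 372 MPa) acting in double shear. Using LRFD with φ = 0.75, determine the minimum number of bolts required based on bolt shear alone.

11 bolts

A_b = π·24²/4 = 452.4 mm².
Per-bolt design strength φR_n = 0.75 × 372 × 452.4 × 2 / 1000 = 252.4 kN.
n ≥ 2660 / 252.4 = 10.54 → use 11 bolts.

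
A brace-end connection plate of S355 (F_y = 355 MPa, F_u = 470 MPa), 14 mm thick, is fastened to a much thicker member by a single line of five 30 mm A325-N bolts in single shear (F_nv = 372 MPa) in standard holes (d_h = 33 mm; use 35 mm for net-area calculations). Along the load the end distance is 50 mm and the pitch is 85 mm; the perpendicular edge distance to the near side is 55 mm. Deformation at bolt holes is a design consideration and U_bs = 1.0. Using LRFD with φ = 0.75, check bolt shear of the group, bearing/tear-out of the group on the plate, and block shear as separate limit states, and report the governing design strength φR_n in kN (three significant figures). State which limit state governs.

Bolt shear: A_b = π·30²/4 = 706.9 mm²; R_n = 372 × 706.9 × 5 × 1 / 1000 = 1315 kN → 0.75 × 1315 = 986 kN.
Bearing: edge l_c = 33.5, r_n = 264.5 kN; interior l_c = 52, r_n = 410.6 kN; R_n = 264.5 + 4·410.6 = 1907 kN → 1430 kN.
Block shear: A_gv = 5460, A_nv = 3255, A_nt = 525 mm²; R_n = min(0.6F_uA_nv, 0.6F_yA_gv) + U_bs·F_u·A_nt = 1165 kN → 873 kN.
Block shear governs: 873 kN.

873 kN (block shear governs)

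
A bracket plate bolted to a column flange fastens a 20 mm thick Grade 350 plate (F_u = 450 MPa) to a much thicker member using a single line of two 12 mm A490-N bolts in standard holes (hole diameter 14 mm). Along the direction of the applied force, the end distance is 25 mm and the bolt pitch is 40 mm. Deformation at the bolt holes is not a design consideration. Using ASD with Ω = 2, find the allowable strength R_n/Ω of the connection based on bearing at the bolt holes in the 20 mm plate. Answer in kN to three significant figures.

Per bolt r_n = 1.5 l_c t F_u ≤ 3.0 d t F_u; upper limit = 3.0 × 12 × 20 × 450 / 1000 = 324 kN.
Edge bolt: l_c = 25 − 14/2 = 18 mm → 1.5 × 18 × 20 × 450 / 1000 = 243 → r_n = 243 kN.
Interior bolts: l_c = 40 − 14 = 26 mm → 1.5 × 26 × 20 × 450 / 1000 = 351 → r_n = 324 kN.
R_n = 1 × 243 + 1 × 324 = 567 kN.
Allowable strength R_n/Ω = 567 / 2 = 284 kN.

284 kN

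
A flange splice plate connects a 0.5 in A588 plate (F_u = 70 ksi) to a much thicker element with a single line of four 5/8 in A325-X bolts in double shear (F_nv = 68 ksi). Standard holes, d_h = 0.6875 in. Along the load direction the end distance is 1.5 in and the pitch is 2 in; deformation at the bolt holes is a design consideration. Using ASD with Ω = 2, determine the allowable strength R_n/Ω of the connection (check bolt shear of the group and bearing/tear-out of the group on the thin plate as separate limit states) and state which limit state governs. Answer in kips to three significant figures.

Bolt shear: A_b = π·0.625²/4 = 0.3068 in²; R_n = 68 × 0.3068 × 4 × 2 = 166.9 kips → 166.9 / 2 = 83.4 kips.
Bearing (1.2 l_c t F_u ≤ 2.4 d t F_u): upper limit = 2.4·0.625·0.5·70 = 52.5 kips.
  Edge l_c = 1.5 − 0.6875/2 = 1.156 → r_n = 48.56 kips; interior l_c = 2 − 0.6875 = 1.312 → r_n = 52.5 kips.
  R_n,bearing = 1·48.56 + 3·52.5 = 206.1 kips → 206.1 / 2 = 103 kips.
Bolt shear governs: 83.4 kips.

83.4 kips (bolt shear governs)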